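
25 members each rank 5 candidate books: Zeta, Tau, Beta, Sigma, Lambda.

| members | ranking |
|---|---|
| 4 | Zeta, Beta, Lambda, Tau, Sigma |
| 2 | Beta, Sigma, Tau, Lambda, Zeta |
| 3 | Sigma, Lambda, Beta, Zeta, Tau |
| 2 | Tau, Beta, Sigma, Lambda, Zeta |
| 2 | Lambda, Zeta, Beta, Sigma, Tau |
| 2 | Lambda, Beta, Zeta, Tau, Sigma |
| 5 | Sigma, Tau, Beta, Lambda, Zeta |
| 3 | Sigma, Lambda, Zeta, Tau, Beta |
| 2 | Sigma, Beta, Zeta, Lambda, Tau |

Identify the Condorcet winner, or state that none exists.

Sigma

Head-to-head results (25 members):
Zeta vs Tau: Zeta, 16–9.
Zeta vs Beta: Beta, 16–9.
Zeta vs Sigma: Sigma wins 17–8.
Zeta vs Lambda: Lambda wins 19–6.
Tau vs Beta: Beta wins 15–10.
Tau vs Sigma: Sigma, 17–8.
Tau vs Lambda: Lambda, 16–9.
Beta vs Sigma: Sigma wins 13–12.
Beta vs Lambda: Beta, 15–10.
Sigma vs Lambda: Sigma, 17–8.
Sigma beats each of Zeta, Tau, Beta, Lambda — Sigma is the Condorcet winner.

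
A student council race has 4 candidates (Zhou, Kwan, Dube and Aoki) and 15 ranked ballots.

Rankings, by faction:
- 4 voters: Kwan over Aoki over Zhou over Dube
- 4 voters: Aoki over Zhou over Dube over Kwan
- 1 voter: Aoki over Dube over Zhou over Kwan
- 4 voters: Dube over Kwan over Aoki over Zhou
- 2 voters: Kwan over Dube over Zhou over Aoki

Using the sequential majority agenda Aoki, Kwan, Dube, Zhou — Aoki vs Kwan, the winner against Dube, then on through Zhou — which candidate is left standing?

Zhou

Round 1: Aoki vs Kwan — 5–10, Kwan advances.
Round 2: Kwan vs Dube — 6–9, Dube advances.
Round 3: Dube vs Zhou — 7–8, Zhou advances.
The agenda winner is Zhou.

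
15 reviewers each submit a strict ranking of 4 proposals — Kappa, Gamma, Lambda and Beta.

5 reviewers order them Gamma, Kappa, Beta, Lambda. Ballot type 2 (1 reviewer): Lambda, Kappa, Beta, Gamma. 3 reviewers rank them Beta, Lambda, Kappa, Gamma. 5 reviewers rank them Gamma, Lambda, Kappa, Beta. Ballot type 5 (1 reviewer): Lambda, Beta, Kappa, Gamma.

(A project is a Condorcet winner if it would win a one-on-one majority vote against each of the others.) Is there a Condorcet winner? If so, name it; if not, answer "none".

Check each pair by majority over 15 ballots:
Kappa vs Gamma: Gamma wins 10–5.
Kappa vs Lambda: Kappa preferred on 5 ballots; Lambda wins 10–5.
Kappa vs Beta: 5+1+5 = 11 for Kappa, 4 for Beta — Kappa by 11–4.
Gamma–Lambda: Gamma 10–5.
Gamma vs Beta: Gamma wins 10–5.
Lambda vs Beta: Beta, 8–7.
Gamma beats each of Kappa, Lambda, Beta — Gamma is the Condorcet winner.

Gamma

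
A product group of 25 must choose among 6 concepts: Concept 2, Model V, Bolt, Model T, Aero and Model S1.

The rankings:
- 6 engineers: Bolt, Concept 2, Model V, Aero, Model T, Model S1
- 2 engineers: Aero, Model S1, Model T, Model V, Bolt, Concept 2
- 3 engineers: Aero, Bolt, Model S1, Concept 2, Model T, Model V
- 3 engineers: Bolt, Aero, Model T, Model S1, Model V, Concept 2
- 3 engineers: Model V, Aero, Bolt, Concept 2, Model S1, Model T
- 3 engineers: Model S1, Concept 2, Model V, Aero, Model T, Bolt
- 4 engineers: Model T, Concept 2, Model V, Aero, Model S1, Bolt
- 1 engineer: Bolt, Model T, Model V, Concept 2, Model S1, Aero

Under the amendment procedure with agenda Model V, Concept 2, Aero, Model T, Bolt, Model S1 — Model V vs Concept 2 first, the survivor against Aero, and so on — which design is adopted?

Bolt

Round 1: Model V vs Concept 2 — 9–16, Concept 2 advances.
Round 2: Concept 2 vs Aero — 14–11, Concept 2 advances.
Round 3: Concept 2 vs Model T — 15–10, Concept 2 advances.
Round 4: Concept 2 vs Bolt — 7–18, Bolt advances.
Round 5: Bolt vs Model S1 — 16–9, Bolt advances.
The agenda winner is Bolt.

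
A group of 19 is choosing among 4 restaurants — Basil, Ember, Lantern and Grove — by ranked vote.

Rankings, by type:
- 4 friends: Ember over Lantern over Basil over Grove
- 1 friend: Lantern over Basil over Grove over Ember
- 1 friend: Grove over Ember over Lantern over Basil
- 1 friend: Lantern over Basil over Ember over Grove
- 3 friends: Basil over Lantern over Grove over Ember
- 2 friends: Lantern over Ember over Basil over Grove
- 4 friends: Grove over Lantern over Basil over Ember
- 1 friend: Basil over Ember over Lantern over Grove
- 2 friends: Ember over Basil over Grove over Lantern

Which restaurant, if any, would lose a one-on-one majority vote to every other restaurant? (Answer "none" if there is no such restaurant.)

Grove

Head-to-head results (19 friends):
Basil vs Ember: 1+1+3+4+1 = 10 for Basil, 9 for Ember — Basil by 10–9.
Basil vs Lantern: Lantern, 13–6.
Basil vs Grove: Basil is ranked higher on 14 ballots, Grove on 5. Basil wins 14–5.
Ember vs Lantern: 4+1+1+2 = 8 for Ember, 11 for Lantern — Lantern by 11–8.
Ember vs Grove: Ember is ranked higher on 4+1+2+1+2 = 10 ballots, Grove on 9. Ember wins 10–9.
Lantern vs Grove: Lantern wins 12–7.
Grove is beaten in every head-to-head and is the Condorcet loser.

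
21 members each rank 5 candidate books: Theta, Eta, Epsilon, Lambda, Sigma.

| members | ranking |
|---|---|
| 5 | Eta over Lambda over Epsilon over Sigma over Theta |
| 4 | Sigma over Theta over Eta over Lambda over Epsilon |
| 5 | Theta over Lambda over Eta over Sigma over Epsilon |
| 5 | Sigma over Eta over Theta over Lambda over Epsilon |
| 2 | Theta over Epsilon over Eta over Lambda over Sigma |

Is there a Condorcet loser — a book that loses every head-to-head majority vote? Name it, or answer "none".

Head-to-head results (21 members):
Theta vs Eta: Theta, 11–10.
Theta vs Epsilon: 16 to 5, Theta.
Theta vs Lambda: Theta preferred on 4+5+5+2 = 16 ballots; Theta wins 16–5.
Theta vs Sigma: Sigma, 14–7.
Eta–Epsilon: Eta 19–2.
Eta–Lambda: Eta 16–5.
Eta vs Sigma: Eta wins 12–9.
Epsilon vs Lambda: Lambda, 19–2.
Epsilon vs Sigma: Sigma, 14–7.
Lambda–Sigma: Lambda 12–9.
Only Epsilon has no wins; Epsilon is the Condorcet loser.

Epsilon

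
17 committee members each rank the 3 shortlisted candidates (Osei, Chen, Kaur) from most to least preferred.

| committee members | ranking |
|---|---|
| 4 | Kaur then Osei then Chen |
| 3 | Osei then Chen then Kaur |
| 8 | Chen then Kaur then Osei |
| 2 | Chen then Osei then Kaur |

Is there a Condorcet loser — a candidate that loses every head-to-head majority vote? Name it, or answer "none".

Pairwise majorities:
Osei–Chen: Chen 10–7.
Osei vs Kaur: 3+2 = 5 for Osei, 12 for Kaur — Kaur by 12–5.
Chen vs Kaur: Chen wins 13–4.
Osei loses to every other candidate — it is the Condorcet loser.

Osei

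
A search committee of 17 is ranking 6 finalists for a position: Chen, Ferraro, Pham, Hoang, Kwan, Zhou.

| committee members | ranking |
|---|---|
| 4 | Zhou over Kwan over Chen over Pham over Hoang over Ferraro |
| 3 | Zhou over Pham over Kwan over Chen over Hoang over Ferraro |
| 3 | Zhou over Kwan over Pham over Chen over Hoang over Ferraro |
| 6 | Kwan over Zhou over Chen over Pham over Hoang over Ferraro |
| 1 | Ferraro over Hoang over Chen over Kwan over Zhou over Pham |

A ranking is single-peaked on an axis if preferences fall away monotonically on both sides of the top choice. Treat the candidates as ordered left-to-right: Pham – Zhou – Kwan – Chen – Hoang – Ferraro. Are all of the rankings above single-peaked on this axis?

yes

Axis positions: Pham=1, Zhou=2, Kwan=3, Chen=4, Hoang=5, Ferraro=6.
Faction 1 (peak Zhou at position 2): ranking walks positions 2-3-4-1-5-6, expanding outward from the peak — single-peaked.
Faction 2 (peak Zhou at position 2): ranking walks positions 2-1-3-4-5-6, expanding outward from the peak — single-peaked.
Faction 3 (peak Zhou at position 2): ranking walks positions 2-3-1-4-5-6, expanding outward from the peak — single-peaked.
Faction 4 (peak Kwan at position 3): ranking walks positions 3-2-4-1-5-6, expanding outward from the peak — single-peaked.
Faction 5 (peak Ferraro at position 6): ranking walks positions 6-5-4-3-2-1, expanding outward from the peak — single-peaked.
Every ranking is single-peaked on this axis.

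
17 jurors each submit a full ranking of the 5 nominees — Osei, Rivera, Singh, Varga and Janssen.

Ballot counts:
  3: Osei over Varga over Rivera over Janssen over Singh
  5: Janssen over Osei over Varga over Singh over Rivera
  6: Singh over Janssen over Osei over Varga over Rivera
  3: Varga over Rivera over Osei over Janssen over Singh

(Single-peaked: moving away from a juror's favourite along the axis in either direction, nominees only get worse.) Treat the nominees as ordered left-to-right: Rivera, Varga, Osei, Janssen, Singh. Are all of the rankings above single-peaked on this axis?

Axis positions: Rivera=1, Varga=2, Osei=3, Janssen=4, Singh=5.
Type 1 (peak Osei at position 3): ranking walks positions 3-2-1-4-5, expanding outward from the peak — single-peaked.
Type 2 (peak Janssen at position 4): ranking walks positions 4-3-2-5-1, expanding outward from the peak — single-peaked.
Type 3 (peak Singh at position 5): ranking walks positions 5-4-3-2-1, expanding outward from the peak — single-peaked.
Type 4 (peak Varga at position 2): ranking walks positions 2-1-3-4-5, expanding outward from the peak — single-peaked.
Every ranking is single-peaked on this axis.

yes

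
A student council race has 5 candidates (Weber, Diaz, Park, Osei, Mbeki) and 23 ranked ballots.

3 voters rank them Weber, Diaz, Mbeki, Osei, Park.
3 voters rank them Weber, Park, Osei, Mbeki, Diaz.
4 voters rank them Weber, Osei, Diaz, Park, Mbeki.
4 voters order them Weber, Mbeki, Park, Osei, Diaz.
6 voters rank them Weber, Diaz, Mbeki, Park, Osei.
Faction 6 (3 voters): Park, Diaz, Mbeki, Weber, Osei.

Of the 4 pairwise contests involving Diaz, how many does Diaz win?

Diaz against each rival (23 voters):
Diaz vs Weber: Diaz preferred on 3 ballots; Weber wins 20–3.
Diaz vs Park: 13 to 10, Diaz.
Diaz vs Osei: Diaz, 12–11.
Diaz vs Mbeki: 16 to 7, Diaz.
Diaz beats Park, Osei, Mbeki; loses to Weber — 3 pairwise wins.

3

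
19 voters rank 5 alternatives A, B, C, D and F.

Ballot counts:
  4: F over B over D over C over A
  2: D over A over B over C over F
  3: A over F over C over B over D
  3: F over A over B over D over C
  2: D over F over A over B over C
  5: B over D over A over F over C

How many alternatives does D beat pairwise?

2

D against each rival (19 voters):
D vs A: D, 13–6.
D vs B: 4 to 15, B.
D–C: D 16–3.
D–F: F 10–9.
D beats A, C; loses to B, F — 2 pairwise wins.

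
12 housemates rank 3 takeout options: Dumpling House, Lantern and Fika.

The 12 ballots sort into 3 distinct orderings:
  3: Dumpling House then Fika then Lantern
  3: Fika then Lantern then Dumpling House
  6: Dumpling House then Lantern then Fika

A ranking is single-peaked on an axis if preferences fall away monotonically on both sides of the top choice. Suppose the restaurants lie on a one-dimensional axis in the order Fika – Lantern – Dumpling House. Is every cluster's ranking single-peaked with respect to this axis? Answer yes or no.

Axis positions: Fika=1, Lantern=2, Dumpling House=3.
Cluster 1: ranking walks positions 3-1-2; Fika is ranked above Lantern even though Lantern lies between Fika and the peak Dumpling House on the axis — preferences dip and rise again. Not single-peaked.
Cluster 2 (peak Fika at position 1): ranking walks positions 1-2-3, expanding outward from the peak — single-peaked.
Cluster 3 (peak Dumpling House at position 3): ranking walks positions 3-2-1, expanding outward from the peak — single-peaked.
Cluster 1 violates single-peakedness, so the profile is not single-peaked on this axis.

no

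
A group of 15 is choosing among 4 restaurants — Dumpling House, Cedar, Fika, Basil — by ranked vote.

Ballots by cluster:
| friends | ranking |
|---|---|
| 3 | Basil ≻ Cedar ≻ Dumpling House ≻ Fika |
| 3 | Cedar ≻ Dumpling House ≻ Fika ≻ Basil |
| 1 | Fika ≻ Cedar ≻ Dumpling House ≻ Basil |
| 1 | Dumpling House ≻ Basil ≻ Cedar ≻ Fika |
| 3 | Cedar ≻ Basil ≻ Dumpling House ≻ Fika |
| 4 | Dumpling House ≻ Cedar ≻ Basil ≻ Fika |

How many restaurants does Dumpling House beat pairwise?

Dumpling House against each rival (15 friends):
Dumpling House–Cedar: Cedar 10–5.
Dumpling House vs Fika: Dumpling House, 14–1.
Dumpling House vs Basil: 3+1+1+4 = 9 for Dumpling House, 6 for Basil — Dumpling House by 9–6.
Dumpling House beats Fika, Basil; loses to Cedar — 2 pairwise wins.

2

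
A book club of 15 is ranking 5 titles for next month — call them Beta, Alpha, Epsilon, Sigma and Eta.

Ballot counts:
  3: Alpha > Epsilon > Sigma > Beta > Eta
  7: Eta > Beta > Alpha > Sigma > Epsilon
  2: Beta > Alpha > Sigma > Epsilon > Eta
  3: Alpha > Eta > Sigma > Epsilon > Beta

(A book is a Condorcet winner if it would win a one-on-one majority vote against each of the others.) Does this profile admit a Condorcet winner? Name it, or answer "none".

Check each pair by majority over 15 ballots:
Beta vs Alpha: 7+2 = 9 for Beta, 6 for Alpha — Beta by 9–6.
Beta vs Epsilon: 9 to 6, Beta.
Beta vs Sigma: 7+2 = 9 for Beta, 6 for Sigma — Beta by 9–6.
Beta vs Eta: Eta, 10–5.
Alpha vs Epsilon: Alpha is ranked higher on 3+7+2+3 = 15 ballots, Epsilon on 0. Alpha wins 15–0.
Alpha–Sigma: Alpha 15–0.
Alpha vs Eta: Alpha wins 8–7.
Epsilon vs Sigma: 3 for Epsilon, 12 for Sigma — Sigma by 12–3.
Epsilon vs Eta: 5 to 10, Eta.
Sigma–Eta: Eta 10–5.
Every book loses at least once (Beta loses to Eta; Alpha loses to Beta; Epsilon loses to Beta; Sigma loses to Beta; Eta loses to Alpha). The majority relation contains the cycle Beta > Alpha > Eta > Beta, so there is no Condorcet winner.

none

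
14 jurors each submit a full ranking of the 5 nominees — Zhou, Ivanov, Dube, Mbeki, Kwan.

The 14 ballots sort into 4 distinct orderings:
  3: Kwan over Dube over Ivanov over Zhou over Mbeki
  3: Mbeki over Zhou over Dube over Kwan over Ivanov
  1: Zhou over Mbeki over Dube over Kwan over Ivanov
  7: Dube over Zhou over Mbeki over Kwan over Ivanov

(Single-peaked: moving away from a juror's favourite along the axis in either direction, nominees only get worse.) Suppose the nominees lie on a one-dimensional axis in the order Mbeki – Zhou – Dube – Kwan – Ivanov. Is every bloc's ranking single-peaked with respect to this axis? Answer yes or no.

yes

Axis positions: Mbeki=1, Zhou=2, Dube=3, Kwan=4, Ivanov=5.
Bloc 1 (peak Kwan at position 4): ranking walks positions 4-3-5-2-1, expanding outward from the peak — single-peaked.
Bloc 2 (peak Mbeki at position 1): ranking walks positions 1-2-3-4-5, expanding outward from the peak — single-peaked.
Bloc 3 (peak Zhou at position 2): ranking walks positions 2-1-3-4-5, expanding outward from the peak — single-peaked.
Bloc 4 (peak Dube at position 3): ranking walks positions 3-2-1-4-5, expanding outward from the peak — single-peaked.
Every ranking is single-peaked on this axis.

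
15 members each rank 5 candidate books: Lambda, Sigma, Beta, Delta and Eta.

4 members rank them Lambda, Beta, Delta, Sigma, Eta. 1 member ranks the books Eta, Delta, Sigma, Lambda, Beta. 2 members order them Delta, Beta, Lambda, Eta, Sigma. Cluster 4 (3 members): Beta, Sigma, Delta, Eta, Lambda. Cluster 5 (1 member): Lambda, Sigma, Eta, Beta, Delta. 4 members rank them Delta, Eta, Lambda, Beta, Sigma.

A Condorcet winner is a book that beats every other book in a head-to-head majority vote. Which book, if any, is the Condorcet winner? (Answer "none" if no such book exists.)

Check each pair by majority over 15 ballots:
Lambda vs Sigma: 4+2+1+4 = 11 for Lambda, 4 for Sigma — Lambda by 11–4.
Lambda vs Beta: Lambda is ranked higher on 4+1+1+4 = 10 ballots, Beta on 5. Lambda wins 10–5.
Lambda vs Delta: 4+1 = 5 for Lambda, 10 for Delta — Delta by 10–5.
Lambda vs Eta: 4+2+1 = 7 for Lambda, 8 for Eta — Eta by 8–7.
Sigma vs Beta: 1+1 = 2 for Sigma, 13 for Beta — Beta by 13–2.
Sigma vs Delta: Sigma preferred on 3+1 = 4 ballots; Delta wins 11–4.
Sigma vs Eta: 8 to 7, Sigma.
Beta vs Delta: Beta preferred on 4+3+1 = 8 ballots; Beta wins 8–7.
Beta vs Eta: Beta preferred on 4+2+3 = 9 ballots; Beta wins 9–6.
Delta vs Eta: Delta is ranked higher on 4+2+3+4 = 13 ballots, Eta on 2. Delta wins 13–2.
Every book loses at least once (Lambda loses to Delta; Sigma loses to Lambda; Beta loses to Lambda; Delta loses to Beta; Eta loses to Sigma). The majority relation contains the cycle Lambda → Sigma → Eta → Lambda, so there is no Condorcet winner.

none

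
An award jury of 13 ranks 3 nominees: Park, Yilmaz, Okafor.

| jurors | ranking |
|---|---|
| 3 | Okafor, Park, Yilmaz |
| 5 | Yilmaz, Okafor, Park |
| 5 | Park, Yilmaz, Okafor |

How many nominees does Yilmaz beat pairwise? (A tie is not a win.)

Yilmaz against each rival (13 jurors):
Yilmaz vs Park: Yilmaz preferred on 5 ballots; Park wins 8–5.
Yilmaz vs Okafor: 10 to 3, Yilmaz.
Yilmaz beats Okafor; loses to Park — 1 pairwise win.

1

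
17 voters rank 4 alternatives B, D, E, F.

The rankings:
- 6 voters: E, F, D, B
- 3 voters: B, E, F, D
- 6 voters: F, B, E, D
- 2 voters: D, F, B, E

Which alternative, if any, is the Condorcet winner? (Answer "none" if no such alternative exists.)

Head-to-head results (17 voters):
B vs D: 3+6 = 9 for B, 8 for D — B by 9–8.
B–E: B 11–6.
B vs F: F, 14–3.
D vs E: E wins 15–2.
D vs F: 2 to 15, F.
E vs F: 9 to 8, E.
Every alternative loses at least once (B loses to F; D loses to B; E loses to B; F loses to E). The majority relation contains the cycle B → E → F → B, so there is no Condorcet winner.

none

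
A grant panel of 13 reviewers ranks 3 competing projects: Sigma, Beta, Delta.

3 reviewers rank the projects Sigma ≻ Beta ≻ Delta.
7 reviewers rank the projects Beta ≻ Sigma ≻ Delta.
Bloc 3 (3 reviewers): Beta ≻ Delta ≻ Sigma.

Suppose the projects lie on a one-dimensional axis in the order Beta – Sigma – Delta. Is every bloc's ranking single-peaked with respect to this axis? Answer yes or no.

no

Axis positions: Beta=1, Sigma=2, Delta=3.
Bloc 1 (peak Sigma at position 2): ranking walks positions 2-1-3, expanding outward from the peak — single-peaked.
Bloc 2 (peak Beta at position 1): ranking walks positions 1-2-3, expanding outward from the peak — single-peaked.
Bloc 3: ranking walks positions 1-3-2; Delta is ranked above Sigma even though Sigma lies between Delta and the peak Beta on the axis — preferences dip and rise again. Not single-peaked.
Bloc 3 violates single-peakedness, so the profile is not single-peaked on this axis.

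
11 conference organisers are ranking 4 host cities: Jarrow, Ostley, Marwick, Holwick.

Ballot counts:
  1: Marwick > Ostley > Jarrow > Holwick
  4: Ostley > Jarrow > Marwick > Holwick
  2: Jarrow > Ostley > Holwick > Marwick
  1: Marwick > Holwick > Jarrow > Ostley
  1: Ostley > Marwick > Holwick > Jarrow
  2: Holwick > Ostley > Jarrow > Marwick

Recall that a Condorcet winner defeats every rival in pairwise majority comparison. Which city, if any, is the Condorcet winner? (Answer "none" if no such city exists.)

Head-to-head results (11 organisers):
Jarrow–Ostley: Ostley 8–3.
Jarrow vs Marwick: Jarrow, 8–3.
Jarrow–Holwick: Jarrow 7–4.
Ostley–Marwick: Ostley 9–2.
Ostley vs Holwick: Ostley, 8–3.
Marwick vs Holwick: Marwick, 7–4.
Ostley beats each of Jarrow, Marwick, Holwick — Ostley is the Condorcet winner.

Ostley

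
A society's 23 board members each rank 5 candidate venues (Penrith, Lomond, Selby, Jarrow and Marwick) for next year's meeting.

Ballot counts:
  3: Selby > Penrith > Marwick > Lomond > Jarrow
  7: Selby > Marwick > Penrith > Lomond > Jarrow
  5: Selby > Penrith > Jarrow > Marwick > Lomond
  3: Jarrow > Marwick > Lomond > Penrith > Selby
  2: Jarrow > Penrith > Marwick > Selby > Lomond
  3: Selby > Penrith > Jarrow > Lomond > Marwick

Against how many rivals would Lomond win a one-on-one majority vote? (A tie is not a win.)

0

Lomond against each rival (23 organisers):
Lomond vs Penrith: 3 to 20, Penrith.
Lomond vs Selby: Selby, 20–3.
Lomond vs Jarrow: Jarrow wins 13–10.
Lomond vs Marwick: Marwick wins 20–3.
Lomond beats no one; loses to Penrith, Selby, Jarrow, Marwick — 0 pairwise wins.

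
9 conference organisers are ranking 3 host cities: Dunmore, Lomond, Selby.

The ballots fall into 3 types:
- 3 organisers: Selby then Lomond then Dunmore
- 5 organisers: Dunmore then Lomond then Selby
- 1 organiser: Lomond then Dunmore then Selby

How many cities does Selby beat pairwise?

Selby against each rival (9 organisers):
Selby vs Dunmore: 3 for Selby, 6 for Dunmore — Dunmore by 6–3.
Selby vs Lomond: Lomond, 6–3.
Selby beats no one; loses to Dunmore, Lomond — 0 pairwise wins.

0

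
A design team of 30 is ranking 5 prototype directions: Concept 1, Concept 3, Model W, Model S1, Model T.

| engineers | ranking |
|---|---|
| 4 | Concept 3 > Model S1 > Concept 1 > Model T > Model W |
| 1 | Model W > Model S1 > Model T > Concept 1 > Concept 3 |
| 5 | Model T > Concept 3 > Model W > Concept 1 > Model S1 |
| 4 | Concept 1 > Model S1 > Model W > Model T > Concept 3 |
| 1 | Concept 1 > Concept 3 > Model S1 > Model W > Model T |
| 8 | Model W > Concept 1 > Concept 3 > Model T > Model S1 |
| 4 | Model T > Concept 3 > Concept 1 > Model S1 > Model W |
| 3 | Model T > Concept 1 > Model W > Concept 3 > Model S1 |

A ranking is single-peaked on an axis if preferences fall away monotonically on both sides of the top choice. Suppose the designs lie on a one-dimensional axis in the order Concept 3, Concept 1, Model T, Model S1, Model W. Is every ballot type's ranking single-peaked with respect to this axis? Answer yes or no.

no

Axis positions: Concept 3=1, Concept 1=2, Model T=3, Model S1=4, Model W=5.
Ballot type 1: ranking walks positions 1-4-2-3-5; Model S1 is ranked above Concept 1 even though Concept 1 lies between Model S1 and the peak Concept 3 on the axis — preferences dip and rise again. Not single-peaked.
Ballot type 2 (peak Model W at position 5): ranking walks positions 5-4-3-2-1, expanding outward from the peak — single-peaked.
Ballot type 3: ranking walks positions 3-1-5-2-4; Concept 3 is ranked above Concept 1 even though Concept 1 lies between Concept 3 and the peak Model T on the axis — preferences dip and rise again. Not single-peaked.
Ballot type 4: ranking walks positions 2-4-5-3-1; Model S1 is ranked above Model T even though Model T lies between Model S1 and the peak Concept 1 on the axis — preferences dip and rise again. Not single-peaked.
Ballot type 5: ranking walks positions 2-1-4-5-3; Model S1 is ranked above Model T even though Model T lies between Model S1 and the peak Concept 1 on the axis — preferences dip and rise again. Not single-peaked.
Ballot type 6: ranking walks positions 5-2-1-3-4; Concept 1 is ranked above Model S1 even though Model S1 lies between Concept 1 and the peak Model W on the axis — preferences dip and rise again. Not single-peaked.
Ballot type 7: ranking walks positions 3-1-2-4-5; Concept 3 is ranked above Concept 1 even though Concept 1 lies between Concept 3 and the peak Model T on the axis — preferences dip and rise again. Not single-peaked.
Ballot type 8: ranking walks positions 3-2-5-1-4; Model W is ranked above Model S1 even though Model S1 lies between Model W and the peak Model T on the axis — preferences dip and rise again. Not single-peaked.
Ballot type 1 violates single-peakedness, so the profile is not single-peaked on this axis.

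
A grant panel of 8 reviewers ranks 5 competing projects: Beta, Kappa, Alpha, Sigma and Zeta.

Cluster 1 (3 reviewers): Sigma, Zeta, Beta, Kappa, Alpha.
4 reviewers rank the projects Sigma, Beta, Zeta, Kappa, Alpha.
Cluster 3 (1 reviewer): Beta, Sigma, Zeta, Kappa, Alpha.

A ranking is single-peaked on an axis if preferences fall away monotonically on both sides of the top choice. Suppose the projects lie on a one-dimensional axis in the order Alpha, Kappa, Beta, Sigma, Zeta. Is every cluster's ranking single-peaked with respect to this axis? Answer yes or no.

Axis positions: Alpha=1, Kappa=2, Beta=3, Sigma=4, Zeta=5.
Cluster 1 (peak Sigma at position 4): ranking walks positions 4-5-3-2-1, expanding outward from the peak — single-peaked.
Cluster 2 (peak Sigma at position 4): ranking walks positions 4-3-5-2-1, expanding outward from the peak — single-peaked.
Cluster 3 (peak Beta at position 3): ranking walks positions 3-4-5-2-1, expanding outward from the peak — single-peaked.
Every ranking is single-peaked on this axis.

yes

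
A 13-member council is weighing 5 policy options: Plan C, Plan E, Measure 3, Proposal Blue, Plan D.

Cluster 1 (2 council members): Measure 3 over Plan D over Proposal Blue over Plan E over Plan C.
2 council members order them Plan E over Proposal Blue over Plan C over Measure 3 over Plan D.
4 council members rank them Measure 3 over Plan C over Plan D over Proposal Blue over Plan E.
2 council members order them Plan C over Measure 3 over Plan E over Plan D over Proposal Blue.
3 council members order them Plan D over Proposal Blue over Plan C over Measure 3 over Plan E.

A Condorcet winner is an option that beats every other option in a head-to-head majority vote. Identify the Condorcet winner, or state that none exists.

none

Pairwise majorities:
Plan C–Plan E: Plan C 9–4.
Plan C–Measure 3: Plan C 7–6.
Plan C vs Proposal Blue: Proposal Blue, 7–6.
Plan C vs Plan D: Plan C, 8–5.
Plan E–Measure 3: Measure 3 11–2.
Plan E vs Proposal Blue: Proposal Blue, 9–4.
Plan E vs Plan D: Plan D, 9–4.
Measure 3 vs Proposal Blue: Measure 3 wins 8–5.
Measure 3 vs Plan D: Measure 3, 10–3.
Proposal Blue vs Plan D: Plan D, 11–2.
Each option drops at least one matchup (Plan C loses to Proposal Blue; Plan E loses to Plan C; Measure 3 loses to Plan C; Proposal Blue loses to Measure 3; Plan D loses to Plan C); the cycle Plan C beats Measure 3 beats Proposal Blue beats Plan C rules out a Condorcet winner.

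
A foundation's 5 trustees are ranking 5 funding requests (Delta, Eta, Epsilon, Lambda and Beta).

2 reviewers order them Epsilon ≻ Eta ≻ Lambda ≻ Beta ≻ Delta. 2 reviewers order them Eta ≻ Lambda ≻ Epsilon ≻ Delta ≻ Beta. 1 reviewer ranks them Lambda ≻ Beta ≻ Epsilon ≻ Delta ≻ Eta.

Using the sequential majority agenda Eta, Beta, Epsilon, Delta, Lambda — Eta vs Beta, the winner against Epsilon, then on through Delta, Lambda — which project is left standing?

Round 1: Eta vs Beta — 4–1, Eta advances.
Round 2: Eta vs Epsilon — 2–3, Epsilon advances.
Round 3: Epsilon vs Delta — 5–0, Epsilon advances.
Round 4: Epsilon vs Lambda — 2–3, Lambda advances.
Lambda survives the agenda.

Lambda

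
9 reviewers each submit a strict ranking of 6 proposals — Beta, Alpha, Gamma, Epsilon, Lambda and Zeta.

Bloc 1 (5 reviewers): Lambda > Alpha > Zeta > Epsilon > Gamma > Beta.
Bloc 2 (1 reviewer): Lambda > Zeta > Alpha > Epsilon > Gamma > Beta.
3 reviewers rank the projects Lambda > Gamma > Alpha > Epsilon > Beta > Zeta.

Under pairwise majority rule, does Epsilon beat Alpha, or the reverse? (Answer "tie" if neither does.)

Alpha

No ballot ranks Epsilon above Alpha: 0.
Ballots ranking Alpha above Epsilon: 9 − 0 = 9.
Alpha wins the head-to-head 9–0.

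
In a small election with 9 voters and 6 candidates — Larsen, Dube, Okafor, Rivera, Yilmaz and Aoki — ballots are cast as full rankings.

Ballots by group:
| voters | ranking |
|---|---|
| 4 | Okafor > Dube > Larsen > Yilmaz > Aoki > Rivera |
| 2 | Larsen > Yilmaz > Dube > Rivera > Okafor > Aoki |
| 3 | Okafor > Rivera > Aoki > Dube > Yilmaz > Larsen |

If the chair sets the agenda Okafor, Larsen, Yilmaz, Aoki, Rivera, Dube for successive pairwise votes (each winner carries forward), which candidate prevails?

Round 1: Okafor vs Larsen — 7–2, Okafor advances.
Round 2: Okafor vs Yilmaz — 7–2, Okafor advances.
Round 3: Okafor vs Aoki — 9–0, Okafor advances.
Round 4: Okafor vs Rivera — 7–2, Okafor advances.
Round 5: Okafor vs Dube — 7–2, Okafor advances.
Okafor survives the agenda.

Okafor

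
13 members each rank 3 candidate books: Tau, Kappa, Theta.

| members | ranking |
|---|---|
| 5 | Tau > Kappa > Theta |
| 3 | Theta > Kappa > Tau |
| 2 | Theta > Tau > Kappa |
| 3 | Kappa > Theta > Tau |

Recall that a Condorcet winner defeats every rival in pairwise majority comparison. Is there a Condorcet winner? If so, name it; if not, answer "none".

Check each pair by majority over 13 ballots:
Tau vs Kappa: 5+2 = 7 for Tau, 6 for Kappa — Tau by 7–6.
Tau–Theta: Theta 8–5.
Kappa vs Theta: Kappa, 8–5.
Each book drops at least one matchup (Tau loses to Theta; Kappa loses to Tau; Theta loses to Kappa); the cycle Tau > Kappa > Theta > Tau rules out a Condorcet winner.

none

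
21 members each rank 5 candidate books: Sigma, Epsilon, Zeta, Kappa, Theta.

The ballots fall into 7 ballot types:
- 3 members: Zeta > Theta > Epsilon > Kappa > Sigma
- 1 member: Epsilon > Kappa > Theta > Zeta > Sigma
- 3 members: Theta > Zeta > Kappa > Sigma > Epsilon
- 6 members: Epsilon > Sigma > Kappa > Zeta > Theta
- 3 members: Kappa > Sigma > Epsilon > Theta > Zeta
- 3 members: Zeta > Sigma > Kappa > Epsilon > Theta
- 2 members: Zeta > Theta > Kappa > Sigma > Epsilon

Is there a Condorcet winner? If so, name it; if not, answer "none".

Check each pair by majority over 21 ballots:
Sigma vs Epsilon: Sigma wins 11–10.
Sigma vs Zeta: Zeta wins 12–9.
Sigma vs Kappa: Kappa wins 12–9.
Sigma vs Theta: Sigma, 12–9.
Epsilon vs Zeta: Zeta wins 11–10.
Epsilon–Kappa: Kappa 11–10.
Epsilon–Theta: Epsilon 13–8.
Zeta vs Kappa: Zeta wins 11–10.
Zeta–Theta: Zeta 14–7.
Kappa–Theta: Kappa 13–8.
Zeta beats each of Sigma, Epsilon, Kappa, Theta — Zeta is the Condorcet winner.

Zeta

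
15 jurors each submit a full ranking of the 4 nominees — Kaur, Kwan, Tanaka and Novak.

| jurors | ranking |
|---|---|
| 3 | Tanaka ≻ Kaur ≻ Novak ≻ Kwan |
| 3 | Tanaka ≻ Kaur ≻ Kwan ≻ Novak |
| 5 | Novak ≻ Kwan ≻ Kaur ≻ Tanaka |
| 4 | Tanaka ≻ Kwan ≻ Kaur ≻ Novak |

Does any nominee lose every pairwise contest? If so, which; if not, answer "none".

none

Head-to-head results (15 jurors):
Kaur vs Kwan: Kwan wins 9–6.
Kaur vs Tanaka: Tanaka, 10–5.
Kaur vs Novak: Kaur preferred on 3+3+4 = 10 ballots; Kaur wins 10–5.
Kwan vs Tanaka: Tanaka, 10–5.
Kwan vs Novak: Novak, 8–7.
Tanaka–Novak: Tanaka 10–5.
Each nominee has at least one pairwise win (Kaur beats Novak; Kwan beats Kaur; Tanaka beats Kaur; Novak beats Kwan) — no Condorcet loser.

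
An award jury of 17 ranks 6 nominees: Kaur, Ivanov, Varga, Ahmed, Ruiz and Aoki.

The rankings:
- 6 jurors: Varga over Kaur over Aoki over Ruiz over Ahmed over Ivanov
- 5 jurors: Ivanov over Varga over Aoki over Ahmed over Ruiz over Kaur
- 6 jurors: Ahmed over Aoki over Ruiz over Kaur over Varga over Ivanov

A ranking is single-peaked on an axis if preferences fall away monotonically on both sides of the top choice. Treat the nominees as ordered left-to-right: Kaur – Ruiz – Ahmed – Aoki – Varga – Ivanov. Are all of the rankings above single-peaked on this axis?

Axis positions: Kaur=1, Ruiz=2, Ahmed=3, Aoki=4, Varga=5, Ivanov=6.
Faction 1: ranking walks positions 5-1-4-2-3-6; Kaur is ranked above Aoki even though Aoki lies between Kaur and the peak Varga on the axis — preferences dip and rise again. Not single-peaked.
Faction 2 (peak Ivanov at position 6): ranking walks positions 6-5-4-3-2-1, expanding outward from the peak — single-peaked.
Faction 3 (peak Ahmed at position 3): ranking walks positions 3-4-2-1-5-6, expanding outward from the peak — single-peaked.
Faction 1 violates single-peakedness, so the profile is not single-peaked on this axis.

no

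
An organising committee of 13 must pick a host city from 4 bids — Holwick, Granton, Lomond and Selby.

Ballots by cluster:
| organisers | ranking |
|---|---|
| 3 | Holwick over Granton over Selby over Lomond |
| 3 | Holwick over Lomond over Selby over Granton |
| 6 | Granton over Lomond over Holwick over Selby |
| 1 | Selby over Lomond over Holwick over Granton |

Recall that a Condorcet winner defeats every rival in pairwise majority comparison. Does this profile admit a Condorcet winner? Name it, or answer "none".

Head-to-head results (13 organisers):
Holwick–Granton: Holwick 7–6.
Holwick–Lomond: Lomond 7–6.
Holwick vs Selby: Holwick wins 12–1.
Granton vs Lomond: Granton, 9–4.
Granton vs Selby: Granton wins 9–4.
Lomond–Selby: Lomond 9–4.
Every city loses at least once (Holwick loses to Lomond; Granton loses to Holwick; Lomond loses to Granton; Selby loses to Holwick). The majority relation contains the cycle Holwick → Granton → Lomond → Holwick, so there is no Condorcet winner.

none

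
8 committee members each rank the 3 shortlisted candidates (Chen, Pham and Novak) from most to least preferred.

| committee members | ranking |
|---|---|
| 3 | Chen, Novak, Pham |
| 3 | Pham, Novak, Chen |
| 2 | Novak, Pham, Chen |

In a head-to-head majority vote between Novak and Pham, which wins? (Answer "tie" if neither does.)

Novak

Ballots ranking Novak above Pham: 3 + 2 = 5.
Ballots ranking Pham above Novak: 8 − 5 = 3.
Novak wins the head-to-head 5–3.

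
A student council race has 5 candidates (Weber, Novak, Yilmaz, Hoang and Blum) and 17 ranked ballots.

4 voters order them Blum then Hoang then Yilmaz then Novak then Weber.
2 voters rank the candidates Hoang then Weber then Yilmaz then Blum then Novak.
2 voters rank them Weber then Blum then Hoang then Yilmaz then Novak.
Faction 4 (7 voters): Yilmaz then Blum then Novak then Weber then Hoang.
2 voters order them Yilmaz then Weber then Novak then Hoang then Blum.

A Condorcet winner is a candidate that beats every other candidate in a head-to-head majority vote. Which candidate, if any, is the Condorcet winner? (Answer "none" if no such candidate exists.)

Yilmaz

Head-to-head results (17 voters):
Weber vs Novak: Weber preferred on 2+2+2 = 6 ballots; Novak wins 11–6.
Weber vs Yilmaz: 4 to 13, Yilmaz.
Weber vs Hoang: 11 to 6, Weber.
Weber vs Blum: 2+2+2 = 6 for Weber, 11 for Blum — Blum by 11–6.
Novak vs Yilmaz: 0 for Novak, 17 for Yilmaz — Yilmaz by 17–0.
Novak vs Hoang: 7+2 = 9 for Novak, 8 for Hoang — Novak by 9–8.
Novak vs Blum: 2 for Novak, 15 for Blum — Blum by 15–2.
Yilmaz vs Hoang: Yilmaz preferred on 7+2 = 9 ballots; Yilmaz wins 9–8.
Yilmaz vs Blum: Yilmaz is ranked higher on 2+7+2 = 11 ballots, Blum on 6. Yilmaz wins 11–6.
Hoang vs Blum: 4 to 13, Blum.
Only Yilmaz has no losses; Yilmaz is the Condorcet winner.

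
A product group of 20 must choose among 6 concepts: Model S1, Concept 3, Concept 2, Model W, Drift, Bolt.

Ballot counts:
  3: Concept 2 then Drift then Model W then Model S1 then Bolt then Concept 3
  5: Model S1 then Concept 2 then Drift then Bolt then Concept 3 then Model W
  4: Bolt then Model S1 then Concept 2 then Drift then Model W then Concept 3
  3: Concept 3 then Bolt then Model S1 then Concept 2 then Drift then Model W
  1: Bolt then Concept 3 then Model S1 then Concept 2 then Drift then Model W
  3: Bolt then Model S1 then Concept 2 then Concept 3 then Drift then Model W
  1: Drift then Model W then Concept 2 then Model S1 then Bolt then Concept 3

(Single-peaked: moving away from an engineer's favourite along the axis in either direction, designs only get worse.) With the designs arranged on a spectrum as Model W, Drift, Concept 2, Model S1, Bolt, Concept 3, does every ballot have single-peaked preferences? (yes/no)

yes

Axis positions: Model W=1, Drift=2, Concept 2=3, Model S1=4, Bolt=5, Concept 3=6.
Bloc 1 (peak Concept 2 at position 3): ranking walks positions 3-2-1-4-5-6, expanding outward from the peak — single-peaked.
Bloc 2 (peak Model S1 at position 4): ranking walks positions 4-3-2-5-6-1, expanding outward from the peak — single-peaked.
Bloc 3 (peak Bolt at position 5): ranking walks positions 5-4-3-2-1-6, expanding outward from the peak — single-peaked.
Bloc 4 (peak Concept 3 at position 6): ranking walks positions 6-5-4-3-2-1, expanding outward from the peak — single-peaked.
Bloc 5 (peak Bolt at position 5): ranking walks positions 5-6-4-3-2-1, expanding outward from the peak — single-peaked.
Bloc 6 (peak Bolt at position 5): ranking walks positions 5-4-3-6-2-1, expanding outward from the peak — single-peaked.
Bloc 7 (peak Drift at position 2): ranking walks positions 2-1-3-4-5-6, expanding outward from the peak — single-peaked.
Every ranking is single-peaked on this axis.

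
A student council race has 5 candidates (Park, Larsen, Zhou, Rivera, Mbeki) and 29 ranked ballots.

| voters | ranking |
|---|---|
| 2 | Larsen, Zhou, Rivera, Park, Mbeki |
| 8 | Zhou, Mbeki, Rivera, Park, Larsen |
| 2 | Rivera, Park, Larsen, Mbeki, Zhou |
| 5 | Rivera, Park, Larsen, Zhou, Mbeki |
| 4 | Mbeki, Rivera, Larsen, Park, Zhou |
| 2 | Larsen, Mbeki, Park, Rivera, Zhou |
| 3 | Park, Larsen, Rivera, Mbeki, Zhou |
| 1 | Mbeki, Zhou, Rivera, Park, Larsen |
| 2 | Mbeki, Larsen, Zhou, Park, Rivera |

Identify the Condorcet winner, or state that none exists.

Head-to-head results (29 voters):
Park–Larsen: Park 19–10.
Park vs Zhou: Park wins 16–13.
Park–Rivera: Rivera 22–7.
Park–Mbeki: Mbeki 17–12.
Larsen–Zhou: Larsen 20–9.
Larsen vs Rivera: Rivera, 20–9.
Larsen vs Mbeki: Mbeki, 15–14.
Zhou vs Rivera: Rivera wins 16–13.
Zhou vs Mbeki: Zhou wins 15–14.
Rivera vs Mbeki: Mbeki, 17–12.
Every candidate loses at least once (Park loses to Rivera; Larsen loses to Park; Zhou loses to Park; Rivera loses to Mbeki; Mbeki loses to Zhou). The majority relation contains the cycle Park > Zhou > Mbeki > Park, so there is no Condorcet winner.

none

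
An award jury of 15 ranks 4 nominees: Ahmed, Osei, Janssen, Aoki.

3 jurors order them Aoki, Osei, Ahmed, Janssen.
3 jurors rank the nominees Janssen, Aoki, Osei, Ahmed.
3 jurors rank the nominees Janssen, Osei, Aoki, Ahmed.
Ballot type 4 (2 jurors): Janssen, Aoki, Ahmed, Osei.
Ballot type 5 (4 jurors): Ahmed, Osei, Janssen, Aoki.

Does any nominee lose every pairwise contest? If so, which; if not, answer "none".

Head-to-head results (15 jurors):
Ahmed vs Osei: Ahmed is ranked higher on 2+4 = 6 ballots, Osei on 9. Osei wins 9–6.
Ahmed vs Janssen: Ahmed preferred on 3+4 = 7 ballots; Janssen wins 8–7.
Ahmed vs Aoki: Aoki, 11–4.
Osei vs Janssen: Janssen wins 8–7.
Osei vs Aoki: Aoki, 8–7.
Janssen vs Aoki: Janssen preferred on 3+3+2+4 = 12 ballots; Janssen wins 12–3.
Ahmed loses to every other nominee — it is the Condorcet loser.

Ahmed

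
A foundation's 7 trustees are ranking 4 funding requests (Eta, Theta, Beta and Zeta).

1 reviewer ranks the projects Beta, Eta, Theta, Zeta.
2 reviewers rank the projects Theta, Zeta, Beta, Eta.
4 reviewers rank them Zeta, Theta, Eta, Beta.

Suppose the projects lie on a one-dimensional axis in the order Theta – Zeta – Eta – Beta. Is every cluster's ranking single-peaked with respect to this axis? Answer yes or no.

no

Axis positions: Theta=1, Zeta=2, Eta=3, Beta=4.
Cluster 1: ranking walks positions 4-3-1-2; Theta is ranked above Zeta even though Zeta lies between Theta and the peak Beta on the axis — preferences dip and rise again. Not single-peaked.
Cluster 2: ranking walks positions 1-2-4-3; Beta is ranked above Eta even though Eta lies between Beta and the peak Theta on the axis — preferences dip and rise again. Not single-peaked.
Cluster 3 (peak Zeta at position 2): ranking walks positions 2-1-3-4, expanding outward from the peak — single-peaked.
Cluster 1 violates single-peakedness, so the profile is not single-peaked on this axis.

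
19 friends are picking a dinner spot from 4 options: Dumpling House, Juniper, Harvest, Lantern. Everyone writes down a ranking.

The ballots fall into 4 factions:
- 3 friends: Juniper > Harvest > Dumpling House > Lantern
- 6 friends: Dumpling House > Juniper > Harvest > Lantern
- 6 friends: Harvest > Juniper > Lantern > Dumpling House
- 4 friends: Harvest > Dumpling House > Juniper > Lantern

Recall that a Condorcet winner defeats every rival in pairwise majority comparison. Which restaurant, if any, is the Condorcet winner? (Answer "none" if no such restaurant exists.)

Harvest

Head-to-head results (19 friends):
Dumpling House vs Juniper: Dumpling House, 10–9.
Dumpling House–Harvest: Harvest 13–6.
Dumpling House–Lantern: Dumpling House 13–6.
Juniper vs Harvest: Harvest wins 10–9.
Juniper vs Lantern: Juniper, 19–0.
Harvest vs Lantern: Harvest, 19–0.
Harvest defeats every rival head-to-head and is the Condorcet winner.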